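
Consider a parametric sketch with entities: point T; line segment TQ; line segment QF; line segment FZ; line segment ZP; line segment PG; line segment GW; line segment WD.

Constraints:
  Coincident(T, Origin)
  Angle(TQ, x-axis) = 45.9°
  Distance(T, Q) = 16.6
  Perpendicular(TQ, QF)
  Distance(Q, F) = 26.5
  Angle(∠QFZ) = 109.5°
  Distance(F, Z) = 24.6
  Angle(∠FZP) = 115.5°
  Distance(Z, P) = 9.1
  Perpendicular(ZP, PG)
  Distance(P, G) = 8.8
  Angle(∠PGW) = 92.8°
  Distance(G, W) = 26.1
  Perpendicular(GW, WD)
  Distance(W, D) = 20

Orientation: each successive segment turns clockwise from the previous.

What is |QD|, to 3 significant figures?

57.1

∠PGW = 92.8° gives GW at 3.70° from the x-axis; with |GW| = 26.1, W = (37.2, -18.5). The perpendicularity gives WD at right angles to GW, so WD runs at -86.3°; with |WD| = 20.0, D = (38.4, -38.5). Then |QD| = |D − Q| = 57.1.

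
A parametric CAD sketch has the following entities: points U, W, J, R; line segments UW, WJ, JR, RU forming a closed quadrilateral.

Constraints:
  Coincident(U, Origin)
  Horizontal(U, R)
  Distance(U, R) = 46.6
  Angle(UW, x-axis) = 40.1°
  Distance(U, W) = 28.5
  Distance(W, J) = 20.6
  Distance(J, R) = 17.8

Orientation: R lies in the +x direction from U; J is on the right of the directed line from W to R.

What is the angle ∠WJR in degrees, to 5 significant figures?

106.71°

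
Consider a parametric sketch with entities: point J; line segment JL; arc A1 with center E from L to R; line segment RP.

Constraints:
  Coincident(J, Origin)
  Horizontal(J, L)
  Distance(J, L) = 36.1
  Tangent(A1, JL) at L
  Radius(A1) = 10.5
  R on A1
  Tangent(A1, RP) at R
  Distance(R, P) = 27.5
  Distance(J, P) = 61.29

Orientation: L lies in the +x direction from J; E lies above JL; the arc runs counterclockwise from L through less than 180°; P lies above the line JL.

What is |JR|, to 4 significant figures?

47.55

Checks: |EL| = 10.50 ✓; |ER| = 10.50 ✓; ∠(ER, RP) = 90.00° ✓; |RP| = 27.50 ✓; |JP| = 61.29 ✓.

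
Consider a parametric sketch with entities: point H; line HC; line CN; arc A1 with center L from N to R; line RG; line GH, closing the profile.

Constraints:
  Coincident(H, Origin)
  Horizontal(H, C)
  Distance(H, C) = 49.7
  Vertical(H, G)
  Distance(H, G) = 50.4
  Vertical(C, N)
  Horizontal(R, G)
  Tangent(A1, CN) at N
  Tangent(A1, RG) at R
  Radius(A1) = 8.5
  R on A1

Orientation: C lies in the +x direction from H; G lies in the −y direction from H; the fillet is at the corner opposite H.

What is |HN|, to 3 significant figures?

65.0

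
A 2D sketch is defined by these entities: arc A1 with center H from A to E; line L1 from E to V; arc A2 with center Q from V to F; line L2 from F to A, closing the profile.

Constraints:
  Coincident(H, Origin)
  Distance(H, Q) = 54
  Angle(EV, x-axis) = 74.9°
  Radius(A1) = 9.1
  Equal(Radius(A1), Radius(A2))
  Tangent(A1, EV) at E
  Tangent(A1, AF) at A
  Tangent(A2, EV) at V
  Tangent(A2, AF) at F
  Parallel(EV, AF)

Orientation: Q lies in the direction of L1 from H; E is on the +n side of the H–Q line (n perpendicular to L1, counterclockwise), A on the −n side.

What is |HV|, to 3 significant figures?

54.8

The slot axis is L1's direction at 74.9°, so u = (cos 74.9°, sin 74.9°) = (0.261, 0.965) and n = (−sin 74.9°, cos 74.9°) = (-0.965, 0.261). H is at the origin and Q lies 54.0 along u from H, so Q = 54.0·u = (14.1, 52.1). Tangency of A1 to both parallel lines with radius 9.1 puts E and A at H ± 9.1·n: E = (-8.79, 2.37), A = (8.79, -2.37). Equal radii place V and F the same way about Q: V = Q + 9.1·n = (5.28, 54.5), F = Q − 9.1·n = (22.9, 49.8). Then |HV| = |V − H| = 54.8.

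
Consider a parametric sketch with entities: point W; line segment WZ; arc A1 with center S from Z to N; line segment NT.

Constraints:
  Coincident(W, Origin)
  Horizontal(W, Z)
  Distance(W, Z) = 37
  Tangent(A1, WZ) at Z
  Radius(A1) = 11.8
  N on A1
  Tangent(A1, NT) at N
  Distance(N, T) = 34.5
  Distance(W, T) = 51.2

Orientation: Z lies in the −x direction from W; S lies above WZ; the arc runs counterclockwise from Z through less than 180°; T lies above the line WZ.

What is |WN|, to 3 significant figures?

27.6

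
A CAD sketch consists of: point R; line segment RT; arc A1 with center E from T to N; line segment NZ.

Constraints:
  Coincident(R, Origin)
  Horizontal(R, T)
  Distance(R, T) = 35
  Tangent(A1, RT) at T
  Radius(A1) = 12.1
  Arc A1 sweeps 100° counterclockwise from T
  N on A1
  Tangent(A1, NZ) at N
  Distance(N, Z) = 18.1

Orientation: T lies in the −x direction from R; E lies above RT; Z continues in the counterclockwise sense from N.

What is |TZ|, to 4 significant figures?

33.21

On A1, T sits at bearing -90° from E; a 100° counterclockwise sweep puts N at bearing 10°, so N = E + 12.1·(cos 10°, sin 10°) = (-23.08, 14.20). The tangent condition forces EN to be normal to NZ, so NZ runs along (−sin 10°, cos 10°); with |NZ| = 18.1, Z = (-26.23, 32.03). Then |TZ| = |Z − T| = 33.21.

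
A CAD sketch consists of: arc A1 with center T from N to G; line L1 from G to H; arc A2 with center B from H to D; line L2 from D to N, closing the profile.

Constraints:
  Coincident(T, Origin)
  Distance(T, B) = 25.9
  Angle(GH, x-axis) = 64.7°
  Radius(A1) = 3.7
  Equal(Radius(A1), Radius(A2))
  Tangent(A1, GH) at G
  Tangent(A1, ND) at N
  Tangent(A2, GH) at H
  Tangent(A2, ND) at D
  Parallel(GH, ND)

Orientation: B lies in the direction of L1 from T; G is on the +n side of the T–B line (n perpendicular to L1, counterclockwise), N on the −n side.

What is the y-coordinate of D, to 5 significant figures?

21.835

The slot axis is L1's direction at 64.7°, so u = (cos 64.7°, sin 64.7°) = (0.42736, 0.90408) and n = (−sin 64.7°, cos 64.7°) = (-0.90408, 0.42736). T is at the origin and B lies 25.9 along u from T, so B = 25.9·u = (11.069, 23.416). Tangency of A1 to both parallel lines with radius 3.7 puts G and N at T ± 3.7·n: G = (-3.3451, 1.5812), N = (3.3451, -1.5812). Equal radii place H and D the same way about B: H = B + 3.7·n = (7.7235, 24.997), D = B − 3.7·n = (14.414, 21.835). So D.y = 21.835.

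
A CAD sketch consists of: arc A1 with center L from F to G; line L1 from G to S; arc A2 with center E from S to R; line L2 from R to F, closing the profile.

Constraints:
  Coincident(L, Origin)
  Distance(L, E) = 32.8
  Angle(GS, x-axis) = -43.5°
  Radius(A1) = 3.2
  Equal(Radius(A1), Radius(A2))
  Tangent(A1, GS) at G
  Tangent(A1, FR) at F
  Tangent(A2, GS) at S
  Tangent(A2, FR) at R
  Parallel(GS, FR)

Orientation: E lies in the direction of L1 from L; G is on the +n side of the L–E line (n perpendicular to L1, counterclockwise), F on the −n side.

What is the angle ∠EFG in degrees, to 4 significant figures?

84.43°

L is at the origin and E lies 32.8 along u from L, so E = 32.8·u = (23.79, -22.58). Tangency of A1 to both parallel lines with radius 3.2 puts G and F at L ± 3.2·n: G = (2.203, 2.321), F = (-2.203, -2.321). Then cos ∠EFG = FE·FG / (|FE||FG|), giving 84.43°.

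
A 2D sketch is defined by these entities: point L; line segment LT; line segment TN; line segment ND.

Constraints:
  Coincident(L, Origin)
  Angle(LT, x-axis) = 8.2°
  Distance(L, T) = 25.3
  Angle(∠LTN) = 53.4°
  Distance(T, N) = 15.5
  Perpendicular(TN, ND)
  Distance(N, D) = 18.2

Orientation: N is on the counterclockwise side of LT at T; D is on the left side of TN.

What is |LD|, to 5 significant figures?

2.1518

L is at the origin; LT runs at 8.2° with length 25.3, so T = 25.3·(cos 8.2°, sin 8.2°) = (25.041, 3.6085). ∠LTN = 53.4°, so TN runs at 8.2° + (180° − 53.4°) = 134.80° from the x-axis; with |TN| = 15.5, N = T + 15.5·(cos 134.80°, sin 134.80°) = (14.120, 14.607). TN ⟂ ND; with |ND| = 18.2 on the left of TN, D = N + 18.2·(-0.70957, -0.70463) = (1.2053, 1.7825). Then |LD| = |D − L| = 2.1518.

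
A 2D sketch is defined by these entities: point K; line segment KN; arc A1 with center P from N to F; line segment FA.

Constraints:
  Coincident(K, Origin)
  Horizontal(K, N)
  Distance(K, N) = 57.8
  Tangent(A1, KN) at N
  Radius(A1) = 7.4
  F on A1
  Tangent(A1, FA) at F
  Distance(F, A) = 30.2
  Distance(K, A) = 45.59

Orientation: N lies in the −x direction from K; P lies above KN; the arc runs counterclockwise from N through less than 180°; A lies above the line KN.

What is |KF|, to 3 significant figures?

51.7

K is at the origin; K and N share the same y with |KN| = 57.8 and N on the −x side, so N = (-57.8, 0.00). The tangent condition forces PN to be normal to KN, so P = N + (0, 7.4) = (-57.8, 7.40). Since PF ⟂ FA (tangency), |PA| = √(7.4² + 30.2²) = 31.1 regardless of where F sits on A1. So A lies on both circle(K, 45.59) and circle(P, 31.1); the above-KN intersection is A = (-35.3, 28.9). F is the foot of the tangent from A: F = (-51.6, 3.41).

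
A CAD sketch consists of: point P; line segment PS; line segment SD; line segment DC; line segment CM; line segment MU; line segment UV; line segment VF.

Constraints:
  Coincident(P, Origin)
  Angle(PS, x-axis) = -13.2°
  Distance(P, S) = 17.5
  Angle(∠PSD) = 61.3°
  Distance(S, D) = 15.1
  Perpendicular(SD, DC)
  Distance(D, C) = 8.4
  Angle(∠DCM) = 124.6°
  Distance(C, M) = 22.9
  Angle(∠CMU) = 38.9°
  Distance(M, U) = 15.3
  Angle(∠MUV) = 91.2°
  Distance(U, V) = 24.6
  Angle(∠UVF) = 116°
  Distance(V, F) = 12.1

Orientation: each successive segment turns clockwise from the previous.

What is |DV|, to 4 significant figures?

16.12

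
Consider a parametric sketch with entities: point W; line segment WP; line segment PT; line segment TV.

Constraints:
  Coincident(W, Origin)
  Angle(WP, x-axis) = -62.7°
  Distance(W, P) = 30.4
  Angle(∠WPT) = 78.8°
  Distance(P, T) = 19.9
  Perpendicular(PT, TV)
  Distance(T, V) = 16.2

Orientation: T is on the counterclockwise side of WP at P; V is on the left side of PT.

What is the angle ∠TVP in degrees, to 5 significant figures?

50.852°

W is at the origin; WP runs at -62.7° with length 30.4, so P = 30.4·(cos -62.7°, sin -62.7°) = (13.943, -27.014). ∠WPT = 78.8°, so PT runs at -62.7° + (180° − 78.8°) = 38.500° from the x-axis; with |PT| = 19.9, T = P + 19.9·(cos 38.500°, sin 38.500°) = (29.517, -14.626). PT ⟂ TV; with |TV| = 16.2 on the left of PT, V = T + 16.2·(-0.62251, 0.78261) = (19.432, -1.9477). Then cos ∠TVP = VT·VP / (|VT||VP|), giving 50.852°.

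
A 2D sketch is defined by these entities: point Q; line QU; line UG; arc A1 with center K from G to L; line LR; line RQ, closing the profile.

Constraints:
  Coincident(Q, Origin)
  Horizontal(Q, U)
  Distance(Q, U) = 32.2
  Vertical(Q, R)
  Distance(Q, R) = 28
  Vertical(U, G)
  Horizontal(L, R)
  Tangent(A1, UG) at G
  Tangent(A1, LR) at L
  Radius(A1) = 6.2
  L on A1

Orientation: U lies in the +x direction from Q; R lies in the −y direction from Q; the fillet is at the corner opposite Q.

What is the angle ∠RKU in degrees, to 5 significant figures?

119.29°

Q is at the origin; Q and U share the same y with |QU| = 32.2 and U on the +x side, so U = (32.200, 0.0000). QR is vertical with |QR| = 28.0 and R on the −y side, so R = (0.0000, -28.000). The virtual corner opposite Q is at (32.200, -28.000). A1 meets UG tangentially, so KG is at right angles to UG and since A1 is tangent to LR there, KL ⟂ LR, with radius 6.2, so the center K sits 6.2 in from both sides at K = (26.000, -21.800). Then cos ∠RKU = KR·KU / (|KR||KU|), giving 119.29°.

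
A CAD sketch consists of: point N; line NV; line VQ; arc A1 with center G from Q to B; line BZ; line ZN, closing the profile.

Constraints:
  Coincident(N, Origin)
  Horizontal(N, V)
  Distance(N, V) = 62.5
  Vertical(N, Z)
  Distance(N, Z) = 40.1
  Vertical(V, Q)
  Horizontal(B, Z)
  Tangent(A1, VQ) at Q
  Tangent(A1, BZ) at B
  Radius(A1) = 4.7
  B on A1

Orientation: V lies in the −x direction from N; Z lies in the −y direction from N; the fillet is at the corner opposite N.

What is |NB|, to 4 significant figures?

70.35

N is at the origin; NV is horizontal with |NV| = 62.5 and V on the −x side, so V = (-62.50, 0.000). N and Z share the same x with |NZ| = 40.1 and Z on the −y side, so Z = (0.000, -40.10). The virtual corner opposite N is at (-62.50, -40.10). The tangent condition forces GQ to be normal to VQ and tangency of A1 to BZ means the radius GB is perpendicular to BZ, with radius 4.7, so the center G sits 4.7 in from both sides at G = (-57.80, -35.40). That places the tangent points at Q = (-62.50, -35.40) on VQ and B = (-57.80, -40.10) on BZ. Then |NB| = |B − N| = 70.35.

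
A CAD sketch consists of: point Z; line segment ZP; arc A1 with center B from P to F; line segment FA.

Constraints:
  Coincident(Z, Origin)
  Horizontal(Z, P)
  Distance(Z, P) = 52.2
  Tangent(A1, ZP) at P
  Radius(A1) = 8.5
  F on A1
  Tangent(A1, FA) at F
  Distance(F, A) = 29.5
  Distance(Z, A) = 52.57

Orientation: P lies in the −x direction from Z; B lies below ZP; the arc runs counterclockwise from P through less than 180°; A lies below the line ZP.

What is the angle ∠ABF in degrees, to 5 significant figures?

73.926°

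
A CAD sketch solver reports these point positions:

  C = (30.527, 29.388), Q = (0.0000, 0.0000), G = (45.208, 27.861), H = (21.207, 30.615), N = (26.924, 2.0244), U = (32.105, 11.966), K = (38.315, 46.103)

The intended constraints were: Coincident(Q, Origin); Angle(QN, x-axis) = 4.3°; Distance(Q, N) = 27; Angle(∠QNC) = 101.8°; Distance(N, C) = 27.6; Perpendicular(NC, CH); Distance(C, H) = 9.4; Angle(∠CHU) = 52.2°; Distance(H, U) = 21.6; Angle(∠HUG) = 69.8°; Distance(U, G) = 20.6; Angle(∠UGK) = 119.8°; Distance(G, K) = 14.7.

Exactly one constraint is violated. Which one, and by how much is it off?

Distance(G, K) = 14.7 — off by 4.80.

Q = (0.00, 0.00) ✓; QN at 4.300° ✓; |QN| = 27.00 ✓; ∠QNC = 101.8° ✓; |NC| = 27.60 ✓; ∠(NC, CH) = 90.00° ✓; |CH| = 9.400 ✓; ∠CHU = 52.20° ✓; |HU| = 21.60 ✓; ∠HUG = 69.80° ✓; |UG| = 20.60 ✓; ∠UGK = 119.8° ✓; |GK| = 19.50 ✗.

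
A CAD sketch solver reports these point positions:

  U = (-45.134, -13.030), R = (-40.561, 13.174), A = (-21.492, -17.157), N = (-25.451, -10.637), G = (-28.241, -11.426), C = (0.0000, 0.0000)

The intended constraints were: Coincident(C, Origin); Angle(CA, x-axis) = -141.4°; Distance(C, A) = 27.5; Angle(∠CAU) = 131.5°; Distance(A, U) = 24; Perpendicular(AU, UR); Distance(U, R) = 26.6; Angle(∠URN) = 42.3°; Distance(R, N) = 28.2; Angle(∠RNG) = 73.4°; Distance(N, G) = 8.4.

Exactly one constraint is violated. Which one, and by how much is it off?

Distance(N, G) = 8.4 — off by 5.50.

C = (0.00, 0.00) ✓; CA at -141.4° ✓; |CA| = 27.50 ✓; ∠CAU = 131.5° ✓; |AU| = 24.00 ✓; ∠(AU, UR) = 90.00° ✓; |UR| = 26.60 ✓; ∠URN = 42.30° ✓; |RN| = 28.20 ✓; ∠RNG = 73.39° ✓; |NG| = 2.899 ✗.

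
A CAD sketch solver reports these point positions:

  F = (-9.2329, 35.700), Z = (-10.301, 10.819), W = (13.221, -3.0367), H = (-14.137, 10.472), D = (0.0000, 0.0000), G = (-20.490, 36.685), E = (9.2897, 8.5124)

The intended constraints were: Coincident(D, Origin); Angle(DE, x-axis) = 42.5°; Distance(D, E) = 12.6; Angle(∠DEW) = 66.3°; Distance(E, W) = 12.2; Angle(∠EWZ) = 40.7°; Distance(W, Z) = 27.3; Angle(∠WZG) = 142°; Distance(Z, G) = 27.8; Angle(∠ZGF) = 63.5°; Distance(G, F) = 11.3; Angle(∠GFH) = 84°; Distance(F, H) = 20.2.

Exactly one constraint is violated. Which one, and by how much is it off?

Distance(F, H) = 20.2 — off by 5.50.

D = (0.00, 0.00) ✓; DE at 42.50° ✓; |DE| = 12.60 ✓; ∠DEW = 66.30° ✓; |EW| = 12.20 ✓; ∠EWZ = 40.70° ✓; |WZ| = 27.30 ✓; ∠WZG = 142.0° ✓; |ZG| = 27.80 ✓; ∠ZGF = 63.50° ✓; |GF| = 11.30 ✓; ∠GFH = 84.00° ✓; |FH| = 25.70 ✗.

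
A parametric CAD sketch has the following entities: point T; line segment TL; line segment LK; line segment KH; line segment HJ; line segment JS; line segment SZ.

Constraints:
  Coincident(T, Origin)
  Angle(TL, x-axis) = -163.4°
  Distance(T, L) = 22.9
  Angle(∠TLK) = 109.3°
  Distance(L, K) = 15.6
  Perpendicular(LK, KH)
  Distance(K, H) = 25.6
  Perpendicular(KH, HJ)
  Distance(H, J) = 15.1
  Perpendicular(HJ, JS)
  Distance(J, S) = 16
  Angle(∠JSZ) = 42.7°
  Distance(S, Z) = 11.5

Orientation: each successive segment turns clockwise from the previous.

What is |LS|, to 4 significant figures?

9.613

T is at the origin; TL runs at -163.4° with length 22.9, so L = (-21.95, -6.542). ∠TLK = 109.3° gives LK at 125.9° from the x-axis; with |LK| = 15.6, K = (-31.09, 6.094). LK is perpendicular to KH, so KH runs at 35.90°; with |KH| = 25.6, H = (-10.36, 21.11). KH is perpendicular to HJ, so HJ runs at -54.10°; with |HJ| = 15.1, J = (-1.502, 8.874). HJ is perpendicular to JS, so JS runs at -144.1°; with |JS| = 16.0, S = (-14.46, -0.5081). Then |LS| = |S − L| = 9.613.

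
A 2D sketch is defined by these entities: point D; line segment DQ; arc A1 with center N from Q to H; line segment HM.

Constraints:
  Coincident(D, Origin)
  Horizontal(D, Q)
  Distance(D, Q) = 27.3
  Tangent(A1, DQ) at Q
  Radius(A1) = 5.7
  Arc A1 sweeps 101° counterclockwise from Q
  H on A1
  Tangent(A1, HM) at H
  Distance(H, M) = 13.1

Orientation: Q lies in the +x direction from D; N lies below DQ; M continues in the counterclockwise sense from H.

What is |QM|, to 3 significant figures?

19.9

On A1, Q sits at bearing 90° from N; a 101° counterclockwise sweep puts H at bearing 191°, so H = N + 5.7·(cos 191°, sin 191°) = (21.7, -6.79). Tangency of A1 to HM means the radius NH is perpendicular to HM, so HM runs along (−sin 191°, cos 191°); with |HM| = 13.1, M = (24.2, -19.6). Then |QM| = |M − Q| = 19.9.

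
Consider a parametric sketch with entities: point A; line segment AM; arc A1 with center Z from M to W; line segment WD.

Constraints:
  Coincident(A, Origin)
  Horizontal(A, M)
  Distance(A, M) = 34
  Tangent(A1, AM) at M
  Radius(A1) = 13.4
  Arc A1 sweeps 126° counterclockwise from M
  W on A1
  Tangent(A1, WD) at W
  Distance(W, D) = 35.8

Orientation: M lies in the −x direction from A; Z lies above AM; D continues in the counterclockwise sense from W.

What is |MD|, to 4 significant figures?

51.26

A is at the origin; AM is horizontal with |AM| = 34.0 and M on the −x side, so M = (-34.00, 0.000). Since A1 is tangent to AM there, ZM ⟂ AM, so Z = M + (0, 13.4) = (-34.00, 13.40). On A1, M sits at bearing -90° from Z; a 126° counterclockwise sweep puts W at bearing 36°, so W = Z + 13.4·(cos 36°, sin 36°) = (-23.16, 21.28). The tangent condition forces ZW to be normal to WD, so WD runs along (−sin 36°, cos 36°); with |WD| = 35.8, D = (-44.20, 50.24). Then |MD| = |D − M| = 51.26.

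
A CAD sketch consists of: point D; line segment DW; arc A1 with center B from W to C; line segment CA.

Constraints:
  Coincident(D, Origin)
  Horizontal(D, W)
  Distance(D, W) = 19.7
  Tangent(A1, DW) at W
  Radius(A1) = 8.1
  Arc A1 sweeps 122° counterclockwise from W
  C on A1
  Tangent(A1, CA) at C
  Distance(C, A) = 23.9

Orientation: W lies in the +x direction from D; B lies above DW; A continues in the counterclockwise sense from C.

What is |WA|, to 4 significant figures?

33.17

D is at the origin; DW is horizontal with |DW| = 19.7 and W on the +x side, so W = (19.70, 0.000). Tangency of A1 to DW means the radius BW is perpendicular to DW, so B = W + (0, 8.1) = (19.70, 8.100). On A1, W sits at bearing -90° from B; a 122° counterclockwise sweep puts C at bearing 32°, so C = B + 8.1·(cos 32°, sin 32°) = (26.57, 12.39). A1 meets CA tangentially, so BC is at right angles to CA, so CA runs along (−sin 32°, cos 32°); with |CA| = 23.9, A = (13.90, 32.66). Then |WA| = |A − W| = 33.17.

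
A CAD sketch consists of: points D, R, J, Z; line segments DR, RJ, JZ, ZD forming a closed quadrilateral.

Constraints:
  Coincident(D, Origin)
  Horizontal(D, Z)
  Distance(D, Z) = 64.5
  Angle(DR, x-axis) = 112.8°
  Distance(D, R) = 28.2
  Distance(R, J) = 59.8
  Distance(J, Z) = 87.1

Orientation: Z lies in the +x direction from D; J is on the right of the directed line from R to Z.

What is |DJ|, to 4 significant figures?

37.15

D is at the origin; DZ is horizontal with |DZ| = 64.5 and Z in +x, so Z = (64.5, 0). DR runs at 112.8° with |DR| = 28.2, so R = (-10.93, 26.00). J is determined by |RJ| = 59.8 and |JZ| = 87.1 together: it lies at the intersection of circle(R, 59.8) and circle(Z, 87.1). With |RZ| = 79.78, the foot of the radical line on RZ is 14.76 from R and the perpendicular offset is √(59.8² − 14.76²) = 57.95. Taking the right-of-RZ solution: J = (-15.86, -33.60).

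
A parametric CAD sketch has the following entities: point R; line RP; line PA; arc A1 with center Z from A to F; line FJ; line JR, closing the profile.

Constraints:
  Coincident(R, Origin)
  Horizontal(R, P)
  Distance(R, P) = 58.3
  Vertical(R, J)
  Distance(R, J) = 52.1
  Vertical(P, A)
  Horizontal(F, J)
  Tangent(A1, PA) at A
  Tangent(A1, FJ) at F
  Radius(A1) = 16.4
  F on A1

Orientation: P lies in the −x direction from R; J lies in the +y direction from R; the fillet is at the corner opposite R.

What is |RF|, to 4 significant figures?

66.86

R is at the origin; R and P share the same y with |RP| = 58.3 and P on the −x side, so P = (-58.30, 0.000). RJ is vertical with |RJ| = 52.1 and J on the +y side, so J = (0.000, 52.10). The virtual corner opposite R is at (-58.30, 52.10). Tangency of A1 to PA means the radius ZA is perpendicular to PA and since A1 is tangent to FJ there, ZF ⟂ FJ, with radius 16.4, so the center Z sits 16.4 in from both sides at Z = (-41.90, 35.70). That places the tangent points at A = (-58.30, 35.70) on PA and F = (-41.90, 52.10) on FJ. Then |RF| = |F − R| = 66.86.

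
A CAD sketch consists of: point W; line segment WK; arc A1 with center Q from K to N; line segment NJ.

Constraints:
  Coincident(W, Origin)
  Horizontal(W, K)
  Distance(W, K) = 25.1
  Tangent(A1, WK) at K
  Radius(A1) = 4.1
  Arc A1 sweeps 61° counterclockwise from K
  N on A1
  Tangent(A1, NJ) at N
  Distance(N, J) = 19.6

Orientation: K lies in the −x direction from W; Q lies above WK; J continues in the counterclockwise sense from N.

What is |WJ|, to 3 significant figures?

22.7

W is at the origin; W and K share the same y with |WK| = 25.1 and K on the −x side, so K = (-25.1, 0.00). Since A1 is tangent to WK there, QK ⟂ WK, so Q = K + (0, 4.1) = (-25.1, 4.10). On A1, K sits at bearing -90° from Q; a 61° counterclockwise sweep puts N at bearing -29°, so N = Q + 4.1·(cos -29°, sin -29°) = (-21.5, 2.11). The tangent condition forces QN to be normal to NJ, so NJ runs along (−sin -29°, cos -29°); with |NJ| = 19.6, J = (-12.0, 19.3). Then |WJ| = |J − W| = 22.7.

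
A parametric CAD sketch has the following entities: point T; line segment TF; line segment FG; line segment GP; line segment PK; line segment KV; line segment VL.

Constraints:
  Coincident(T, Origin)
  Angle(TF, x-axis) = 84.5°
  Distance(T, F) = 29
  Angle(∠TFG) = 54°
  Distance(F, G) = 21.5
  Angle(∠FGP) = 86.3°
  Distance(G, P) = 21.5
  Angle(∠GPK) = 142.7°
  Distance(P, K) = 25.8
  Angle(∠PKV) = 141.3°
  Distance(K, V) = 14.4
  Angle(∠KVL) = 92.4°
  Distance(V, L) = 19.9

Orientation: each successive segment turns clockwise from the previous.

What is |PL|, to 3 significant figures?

35.6

T is at the origin; TF runs at 84.5° with length 29.0, so F = (2.78, 28.9). ∠TFG = 54.0° gives FG at -41.5° from the x-axis; with |FG| = 21.5, G = (18.9, 14.6). ∠FGP = 86.3° gives GP at -135° from the x-axis; with |GP| = 21.5, P = (3.63, -0.529). ∠GPK = 142.7° gives PK at -172° from the x-axis; with |PK| = 25.8, K = (-22.0, -3.90). ∠PKV = 141.3° gives KV at 149° from the x-axis; with |KV| = 14.4, V = (-34.3, 3.56). ∠KVL = 92.4° gives VL at 61.2° from the x-axis; with |VL| = 19.9, L = (-24.7, 21.0). Then |PL| = |L − P| = 35.6.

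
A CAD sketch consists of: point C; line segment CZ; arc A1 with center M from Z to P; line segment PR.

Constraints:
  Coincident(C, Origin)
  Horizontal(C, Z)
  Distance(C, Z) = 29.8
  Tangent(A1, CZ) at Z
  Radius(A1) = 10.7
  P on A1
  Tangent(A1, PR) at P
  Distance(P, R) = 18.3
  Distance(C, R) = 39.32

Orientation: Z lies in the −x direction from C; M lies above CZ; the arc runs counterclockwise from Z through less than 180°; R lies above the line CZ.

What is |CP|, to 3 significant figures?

23.6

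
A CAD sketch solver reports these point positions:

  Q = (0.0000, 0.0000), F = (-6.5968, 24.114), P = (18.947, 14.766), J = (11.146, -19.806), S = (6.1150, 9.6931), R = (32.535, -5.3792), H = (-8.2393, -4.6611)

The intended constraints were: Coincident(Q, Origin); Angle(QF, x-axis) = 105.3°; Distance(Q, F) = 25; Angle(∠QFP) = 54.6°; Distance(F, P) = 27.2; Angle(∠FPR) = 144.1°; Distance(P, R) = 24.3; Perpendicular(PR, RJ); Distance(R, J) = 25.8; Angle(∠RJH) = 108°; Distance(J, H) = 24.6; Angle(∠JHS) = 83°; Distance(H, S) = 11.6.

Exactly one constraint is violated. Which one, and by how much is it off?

Distance(H, S) = 11.6 — off by 8.70.

Q = (0.00, 0.00) ✓; QF at 105.3° ✓; |QF| = 25.00 ✓; ∠QFP = 54.60° ✓; |FP| = 27.20 ✓; ∠FPR = 144.1° ✓; |PR| = 24.30 ✓; ∠(PR, RJ) = 90.00° ✓; |RJ| = 25.80 ✓; ∠RJH = 108.0° ✓; |JH| = 24.60 ✓; ∠JHS = 83.00° ✓; |HS| = 20.30 ✗.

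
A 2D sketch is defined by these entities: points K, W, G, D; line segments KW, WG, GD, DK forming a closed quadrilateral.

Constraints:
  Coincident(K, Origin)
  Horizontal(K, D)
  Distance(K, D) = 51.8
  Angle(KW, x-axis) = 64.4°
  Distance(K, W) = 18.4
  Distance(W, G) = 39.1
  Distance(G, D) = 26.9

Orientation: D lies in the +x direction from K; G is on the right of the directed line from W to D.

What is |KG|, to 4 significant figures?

33.84

Checks: |WG| = 39.10 ✓; |GD| = 26.90 ✓.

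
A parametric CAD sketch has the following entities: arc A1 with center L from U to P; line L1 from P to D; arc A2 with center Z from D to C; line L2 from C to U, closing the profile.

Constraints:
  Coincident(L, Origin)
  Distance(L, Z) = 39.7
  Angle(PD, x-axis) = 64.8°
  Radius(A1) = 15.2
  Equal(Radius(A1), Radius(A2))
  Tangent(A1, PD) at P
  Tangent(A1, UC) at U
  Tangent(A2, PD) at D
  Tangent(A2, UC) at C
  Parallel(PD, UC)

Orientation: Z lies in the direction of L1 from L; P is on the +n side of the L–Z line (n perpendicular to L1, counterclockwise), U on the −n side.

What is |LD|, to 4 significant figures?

42.51

Tangency of A1 to both parallel lines with radius 15.2 puts P and U at L ± 15.2·n: P = (-13.75, 6.472), U = (13.75, -6.472). Equal radii place D and C the same way about Z: D = Z + 15.2·n = (3.150, 42.39), C = Z − 15.2·n = (30.66, 29.45). Then |LD| = |D − L| = 42.51.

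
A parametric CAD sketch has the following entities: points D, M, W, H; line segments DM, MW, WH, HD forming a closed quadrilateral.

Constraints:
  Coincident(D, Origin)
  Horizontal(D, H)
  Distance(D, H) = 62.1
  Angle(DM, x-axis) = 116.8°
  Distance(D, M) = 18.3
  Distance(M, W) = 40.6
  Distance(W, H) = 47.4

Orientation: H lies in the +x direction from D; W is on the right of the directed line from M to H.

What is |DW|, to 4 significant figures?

23.02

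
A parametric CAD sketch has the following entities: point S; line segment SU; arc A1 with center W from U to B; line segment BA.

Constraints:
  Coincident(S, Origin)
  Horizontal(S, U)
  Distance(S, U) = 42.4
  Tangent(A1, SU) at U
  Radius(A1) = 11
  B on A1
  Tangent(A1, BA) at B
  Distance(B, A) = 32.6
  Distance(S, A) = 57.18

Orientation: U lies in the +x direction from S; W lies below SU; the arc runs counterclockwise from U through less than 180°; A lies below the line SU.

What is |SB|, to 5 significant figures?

33.840

Checks: ∠(WU, US) = 90.00° ✓; |WU| = 11.00 ✓; |WB| = 11.00 ✓; ∠(WB, BA) = 90.00° ✓; |BA| = 32.60 ✓; |SA| = 57.18 ✓.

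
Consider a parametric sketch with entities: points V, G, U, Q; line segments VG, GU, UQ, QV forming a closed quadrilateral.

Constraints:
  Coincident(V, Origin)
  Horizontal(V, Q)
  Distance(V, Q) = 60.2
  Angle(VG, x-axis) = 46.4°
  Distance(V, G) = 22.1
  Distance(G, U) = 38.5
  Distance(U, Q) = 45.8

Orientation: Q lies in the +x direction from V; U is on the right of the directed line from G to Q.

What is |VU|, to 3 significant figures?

30.0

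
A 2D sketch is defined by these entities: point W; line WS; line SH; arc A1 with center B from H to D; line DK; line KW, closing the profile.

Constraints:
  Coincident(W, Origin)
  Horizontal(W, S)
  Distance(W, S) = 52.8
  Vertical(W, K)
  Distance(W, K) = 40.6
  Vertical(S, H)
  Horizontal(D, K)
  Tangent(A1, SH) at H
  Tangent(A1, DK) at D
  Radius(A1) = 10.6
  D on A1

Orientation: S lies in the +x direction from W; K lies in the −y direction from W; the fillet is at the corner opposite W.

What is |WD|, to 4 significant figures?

58.56

W is at the origin; W and S share the same y with |WS| = 52.8 and S on the +x side, so S = (52.80, 0.000). WK is vertical with |WK| = 40.6 and K on the −y side, so K = (0.000, -40.60). The virtual corner opposite W is at (52.80, -40.60). A1 meets SH tangentially, so BH is at right angles to SH and A1 meets DK tangentially, so BD is at right angles to DK, with radius 10.6, so the center B sits 10.6 in from both sides at B = (42.20, -30.00). That places the tangent points at H = (52.80, -30.00) on SH and D = (42.20, -40.60) on DK. Then |WD| = |D − W| = 58.56.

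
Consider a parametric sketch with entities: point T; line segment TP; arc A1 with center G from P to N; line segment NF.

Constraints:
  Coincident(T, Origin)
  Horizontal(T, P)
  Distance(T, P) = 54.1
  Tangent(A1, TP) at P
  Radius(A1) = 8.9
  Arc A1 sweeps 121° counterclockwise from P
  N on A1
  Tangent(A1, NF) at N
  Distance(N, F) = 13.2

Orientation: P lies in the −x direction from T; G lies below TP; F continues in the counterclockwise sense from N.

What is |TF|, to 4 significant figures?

60.27

On A1, P sits at bearing 90° from G; a 121° counterclockwise sweep puts N at bearing 211°, so N = G + 8.9·(cos 211°, sin 211°) = (-61.73, -13.48). Since A1 is tangent to NF there, GN ⟂ NF, so NF runs along (−sin 211°, cos 211°); with |NF| = 13.2, F = (-54.93, -24.80). Then |TF| = |F − T| = 60.27.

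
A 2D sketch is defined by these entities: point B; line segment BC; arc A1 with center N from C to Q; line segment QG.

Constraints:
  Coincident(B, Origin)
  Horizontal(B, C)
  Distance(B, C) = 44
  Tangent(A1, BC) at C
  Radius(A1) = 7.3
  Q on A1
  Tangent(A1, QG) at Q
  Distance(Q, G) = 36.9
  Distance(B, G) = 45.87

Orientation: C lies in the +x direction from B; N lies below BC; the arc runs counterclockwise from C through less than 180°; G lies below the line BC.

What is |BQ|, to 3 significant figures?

37.5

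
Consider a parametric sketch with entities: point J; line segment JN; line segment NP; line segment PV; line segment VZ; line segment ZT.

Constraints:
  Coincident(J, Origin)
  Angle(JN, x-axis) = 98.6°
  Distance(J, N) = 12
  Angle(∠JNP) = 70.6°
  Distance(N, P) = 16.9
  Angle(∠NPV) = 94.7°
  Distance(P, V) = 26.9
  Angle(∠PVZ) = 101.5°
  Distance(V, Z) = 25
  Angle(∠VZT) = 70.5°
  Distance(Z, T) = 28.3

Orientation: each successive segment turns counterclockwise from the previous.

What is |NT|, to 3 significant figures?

6.43

∠PVZ = 101.5° gives VZ at 11.8° from the x-axis; with |VZ| = 25.0, Z = (18.4, -15.7). ∠VZT = 70.5° gives ZT at 121° from the x-axis; with |ZT| = 28.3, T = (3.69, 8.52). Then |NT| = |T − N| = 6.43.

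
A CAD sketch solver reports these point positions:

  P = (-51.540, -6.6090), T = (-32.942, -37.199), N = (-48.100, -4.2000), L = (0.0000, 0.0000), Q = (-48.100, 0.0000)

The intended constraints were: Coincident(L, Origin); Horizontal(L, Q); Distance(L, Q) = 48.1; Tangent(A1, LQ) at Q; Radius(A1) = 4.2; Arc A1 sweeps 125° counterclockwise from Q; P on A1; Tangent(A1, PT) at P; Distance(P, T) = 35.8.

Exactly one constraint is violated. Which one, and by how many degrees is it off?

Tangent(A1, PT) at P — off by 3.70°.

L = (0.00, 0.00) ✓; L.y = 0.00, Q.y = 0.00 ✓; |LQ| = 48.10 ✓; ∠(NQ, QL) = 90.00° ✓; |NQ| = 4.200 ✓; bearing(N→P) − bearing(N→Q) = 125.0° ✓; |NP| = 4.200 ✓; ∠(NP, PT) = 93.70° ✗; |PT| = 35.80 ✓.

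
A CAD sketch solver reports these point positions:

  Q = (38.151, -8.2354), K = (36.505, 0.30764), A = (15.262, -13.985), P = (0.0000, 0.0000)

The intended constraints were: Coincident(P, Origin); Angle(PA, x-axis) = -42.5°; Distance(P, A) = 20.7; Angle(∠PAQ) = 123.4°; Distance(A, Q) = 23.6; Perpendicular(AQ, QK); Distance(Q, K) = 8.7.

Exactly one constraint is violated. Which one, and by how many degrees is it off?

Perpendicular(AQ, QK) — off by 3.20°.

P = (0.00, 0.00) ✓; PA at -42.50° ✓; |PA| = 20.70 ✓; ∠PAQ = 123.4° ✓; |AQ| = 23.60 ✓; ∠(AQ, QK) = 86.80° ✗; |QK| = 8.700 ✓.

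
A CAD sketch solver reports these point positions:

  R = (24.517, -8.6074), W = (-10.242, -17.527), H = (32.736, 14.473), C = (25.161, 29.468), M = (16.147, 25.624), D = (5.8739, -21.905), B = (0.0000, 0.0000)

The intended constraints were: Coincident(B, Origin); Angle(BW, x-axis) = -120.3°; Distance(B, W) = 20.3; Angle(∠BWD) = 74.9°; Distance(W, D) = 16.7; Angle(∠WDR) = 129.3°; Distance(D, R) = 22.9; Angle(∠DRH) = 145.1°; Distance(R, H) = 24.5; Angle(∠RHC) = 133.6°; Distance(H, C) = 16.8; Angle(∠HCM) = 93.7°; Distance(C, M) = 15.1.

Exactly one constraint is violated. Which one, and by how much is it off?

Distance(C, M) = 15.1 — off by 5.30.

B = (0.00, 0.00) ✓; BW at -120.3° ✓; |BW| = 20.30 ✓; ∠BWD = 74.90° ✓; |WD| = 16.70 ✓; ∠WDR = 129.3° ✓; |DR| = 22.90 ✓; ∠DRH = 145.1° ✓; |RH| = 24.50 ✓; ∠RHC = 133.6° ✓; |HC| = 16.80 ✓; ∠HCM = 93.71° ✓; |CM| = 9.799 ✗.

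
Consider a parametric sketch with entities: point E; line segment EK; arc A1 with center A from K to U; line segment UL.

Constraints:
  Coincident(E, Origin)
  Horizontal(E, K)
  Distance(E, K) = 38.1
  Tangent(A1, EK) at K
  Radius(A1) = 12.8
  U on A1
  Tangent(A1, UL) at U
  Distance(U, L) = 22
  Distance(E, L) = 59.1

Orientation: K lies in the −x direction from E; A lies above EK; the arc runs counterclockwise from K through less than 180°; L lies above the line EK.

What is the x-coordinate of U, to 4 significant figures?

-29.63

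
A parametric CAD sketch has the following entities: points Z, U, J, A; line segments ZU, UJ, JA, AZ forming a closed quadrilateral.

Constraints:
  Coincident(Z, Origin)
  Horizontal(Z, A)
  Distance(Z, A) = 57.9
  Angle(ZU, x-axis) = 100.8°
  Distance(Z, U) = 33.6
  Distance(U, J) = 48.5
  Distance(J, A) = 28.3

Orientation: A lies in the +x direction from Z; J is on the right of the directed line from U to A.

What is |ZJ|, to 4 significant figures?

29.61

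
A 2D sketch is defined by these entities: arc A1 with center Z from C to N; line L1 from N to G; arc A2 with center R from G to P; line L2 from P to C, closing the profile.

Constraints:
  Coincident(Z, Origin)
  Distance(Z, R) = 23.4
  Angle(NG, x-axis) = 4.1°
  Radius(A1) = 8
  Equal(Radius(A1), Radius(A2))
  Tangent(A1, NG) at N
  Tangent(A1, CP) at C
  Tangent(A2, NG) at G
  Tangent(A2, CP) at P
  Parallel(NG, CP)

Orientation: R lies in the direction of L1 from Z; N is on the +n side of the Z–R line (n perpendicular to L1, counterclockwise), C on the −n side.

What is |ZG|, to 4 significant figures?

24.73

The slot axis is L1's direction at 4.1°, so u = (cos 4.1°, sin 4.1°) = (0.9974, 0.07150) and n = (−sin 4.1°, cos 4.1°) = (-0.07150, 0.9974). Z is at the origin and R lies 23.4 along u from Z, so R = 23.4·u = (23.34, 1.673). Tangency of A1 to both parallel lines with radius 8.0 puts N and C at Z ± 8.0·n: N = (-0.5720, 7.980), C = (0.5720, -7.980). Equal radii place G and P the same way about R: G = R + 8.0·n = (22.77, 9.653), P = R − 8.0·n = (23.91, -6.306). Then |ZG| = |G − Z| = 24.73.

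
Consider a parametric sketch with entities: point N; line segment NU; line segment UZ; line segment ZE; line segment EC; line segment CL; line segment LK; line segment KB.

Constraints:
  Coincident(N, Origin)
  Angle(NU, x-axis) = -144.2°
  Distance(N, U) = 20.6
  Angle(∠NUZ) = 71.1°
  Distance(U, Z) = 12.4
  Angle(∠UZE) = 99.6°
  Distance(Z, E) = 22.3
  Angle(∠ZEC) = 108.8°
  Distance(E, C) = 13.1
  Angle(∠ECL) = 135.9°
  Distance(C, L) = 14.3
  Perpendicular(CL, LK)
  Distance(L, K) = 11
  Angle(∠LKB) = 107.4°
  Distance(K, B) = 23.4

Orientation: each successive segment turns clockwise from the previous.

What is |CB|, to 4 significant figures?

19.71

N is at the origin; NU runs at -144.2° with length 20.6, so U = (-16.71, -12.05). ∠NUZ = 71.1° gives UZ at 106.9° from the x-axis; with |UZ| = 12.4, Z = (-20.31, -0.1856). ∠UZE = 99.6° gives ZE at 26.50° from the x-axis; with |ZE| = 22.3, E = (-0.3556, 9.765). ∠ZEC = 108.8° gives EC at -44.70° from the x-axis; with |EC| = 13.1, C = (8.956, 0.5501). ∠ECL = 135.9° gives CL at -88.80° from the x-axis; with |CL| = 14.3, L = (9.255, -13.75). CL is perpendicular to LK, so LK runs at -178.8°; with |LK| = 11.0, K = (-1.742, -13.98). ∠LKB = 107.4° gives KB at 108.6° from the x-axis; with |KB| = 23.4, B = (-9.206, 8.201). Then |CB| = |B − C| = 19.71.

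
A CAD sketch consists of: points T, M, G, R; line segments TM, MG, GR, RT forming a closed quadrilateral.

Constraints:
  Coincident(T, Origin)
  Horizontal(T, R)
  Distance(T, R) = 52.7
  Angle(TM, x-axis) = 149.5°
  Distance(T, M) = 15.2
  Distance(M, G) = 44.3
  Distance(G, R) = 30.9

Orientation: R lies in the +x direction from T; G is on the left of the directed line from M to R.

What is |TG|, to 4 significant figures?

35.70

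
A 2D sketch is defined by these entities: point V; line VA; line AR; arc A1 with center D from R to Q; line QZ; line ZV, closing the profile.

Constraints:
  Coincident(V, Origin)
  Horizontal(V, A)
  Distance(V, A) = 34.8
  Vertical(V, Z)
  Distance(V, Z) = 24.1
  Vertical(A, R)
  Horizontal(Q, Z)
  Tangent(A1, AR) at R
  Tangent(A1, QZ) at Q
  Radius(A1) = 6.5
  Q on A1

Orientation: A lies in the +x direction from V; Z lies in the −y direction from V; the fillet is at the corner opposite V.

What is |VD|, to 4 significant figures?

33.33

V is at the origin; V and A share the same y with |VA| = 34.8 and A on the +x side, so A = (34.80, 0.000). VZ is vertical with |VZ| = 24.1 and Z on the −y side, so Z = (0.000, -24.10). The virtual corner opposite V is at (34.80, -24.10). The tangent condition forces DR to be normal to AR and the tangent condition forces DQ to be normal to QZ, with radius 6.5, so the center D sits 6.5 in from both sides at D = (28.30, -17.60). Then |VD| = |D − V| = 33.33.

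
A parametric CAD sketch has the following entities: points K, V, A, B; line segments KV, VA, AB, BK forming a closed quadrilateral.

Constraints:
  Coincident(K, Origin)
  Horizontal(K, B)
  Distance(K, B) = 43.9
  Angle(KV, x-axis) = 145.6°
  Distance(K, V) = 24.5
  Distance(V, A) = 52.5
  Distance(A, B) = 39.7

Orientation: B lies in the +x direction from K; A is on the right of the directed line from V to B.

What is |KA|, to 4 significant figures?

29.53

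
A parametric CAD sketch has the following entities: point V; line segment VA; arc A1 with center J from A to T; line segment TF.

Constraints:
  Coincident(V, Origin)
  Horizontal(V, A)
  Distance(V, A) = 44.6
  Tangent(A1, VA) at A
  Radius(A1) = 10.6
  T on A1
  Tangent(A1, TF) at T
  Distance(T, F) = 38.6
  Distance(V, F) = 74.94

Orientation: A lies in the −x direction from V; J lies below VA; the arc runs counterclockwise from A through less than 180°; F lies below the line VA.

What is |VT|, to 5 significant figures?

56.106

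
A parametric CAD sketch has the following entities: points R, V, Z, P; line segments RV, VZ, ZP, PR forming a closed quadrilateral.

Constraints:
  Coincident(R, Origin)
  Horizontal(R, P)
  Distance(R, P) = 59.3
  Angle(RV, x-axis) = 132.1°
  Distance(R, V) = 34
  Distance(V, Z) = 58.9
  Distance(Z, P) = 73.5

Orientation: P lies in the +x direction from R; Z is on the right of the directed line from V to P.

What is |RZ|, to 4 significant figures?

32.33

Checks: |VZ| = 58.90 ✓; |ZP| = 73.50 ✓.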